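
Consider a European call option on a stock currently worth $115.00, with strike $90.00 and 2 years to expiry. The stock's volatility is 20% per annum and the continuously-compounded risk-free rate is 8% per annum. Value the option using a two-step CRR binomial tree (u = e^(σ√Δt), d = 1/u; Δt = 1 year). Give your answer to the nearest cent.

CRR parameters: u = e^(σ√Δt) = e^(0.2·√1) = 1.2214, d = 1/u = 0.8187
Per-period rate: rΔt = 0.08·1 = 0.08, so R = e^0.08 = 1.0833
Risk-neutral probability p = (e^0.08 − 0.8187)/(1.2214 − 0.8187) = 0.2646/0.4027 = 0.6570
Terminal stock prices: S_uu = 171.6, S_ud = 115, S_dd = 77.09
Terminal payoffs (S − K): max(81.56, 0) = 81.56, max(25, 0) = 25, max(-12.91, 0) = 0
Node u (S = 140.5): V_u = e^(−0.08)·[0.6570·81.5598 + 0.3430·25.0000] = 57.3808
Node d (S = 94.15): V_d = e^(−0.08)·[0.6570·25.0000 + 0.3430·0.0000] = 15.1622
Node 0 (S = 115): V_0 = e^(−0.08)·[0.6570·57.3808 + 0.3430·15.1622] = 39.6016

$39.60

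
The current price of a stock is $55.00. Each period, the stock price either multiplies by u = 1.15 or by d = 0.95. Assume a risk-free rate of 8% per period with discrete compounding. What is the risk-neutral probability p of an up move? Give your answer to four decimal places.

p = 0.6500

Risk-neutral probability p = (1 + 0.08 − 0.95)/(1.15 − 0.95) = 0.1300/0.2000 = 0.6500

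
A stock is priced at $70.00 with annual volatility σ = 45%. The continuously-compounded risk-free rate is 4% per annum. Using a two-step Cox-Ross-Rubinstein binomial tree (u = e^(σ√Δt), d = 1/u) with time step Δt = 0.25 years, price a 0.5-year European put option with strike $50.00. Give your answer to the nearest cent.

CRR parameters: u = e^(σ√Δt) = e^(0.45·√0.25) = 1.2523, d = 1/u = 0.7985
Per-period rate: rΔt = 0.04·0.25 = 0.01, so R = e^0.01 = 1.0101
Risk-neutral probability p = (e^0.01 − 0.7985)/(1.2523 − 0.7985) = 0.2115/0.4538 = 0.4661
Terminal stock prices: S_uu = 109.8, S_ud = 70, S_dd = 44.63
Terminal payoffs (K − S): max(-59.78, 0) = 0, max(-20, 0) = 0, max(5.366, 0) = 5.366
Node u (S = 87.66): V_u = e^(−0.01)·[0.4661·0.0000 + 0.5339·0.0000] = 0.0000
Node d (S = 55.9): V_d = e^(−0.01)·[0.4661·0.0000 + 0.5339·5.3660] = 2.8362
Node 0 (S = 70): V_0 = e^(−0.01)·[0.4661·0.0000 + 0.5339·2.8362] = 1.4991

$1.50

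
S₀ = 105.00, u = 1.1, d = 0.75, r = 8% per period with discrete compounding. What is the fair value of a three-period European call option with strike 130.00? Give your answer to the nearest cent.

Risk-neutral probability p = (1 + 0.08 − 0.75)/(1.1 − 0.75) = 0.3300/0.3500 = 0.9429
Terminal stock prices: S_uuu = 139.8, S_uud = 95.29, S_udd = 64.97, S_ddd = 44.3
Terminal payoffs (S − K): max(9.755, 0) = 9.755, max(-34.71, 0) = 0, max(-65.03, 0) = 0, max(-85.7, 0) = 0
Node uu (S = 127.1): V_uu = 1/1.08·[0.9429·9.7550 + 0.0571·0.0000] = 8.5163
Node ud (S = 86.63): V_ud = 1/1.08·[0.9429·0.0000 + 0.0571·0.0000] = 0.0000
Node dd (S = 59.06): V_dd = 1/1.08·[0.9429·0.0000 + 0.0571·0.0000] = 0.0000
Node u (S = 115.5): V_u = 1/1.08·[0.9429·8.5163 + 0.0571·0.0000] = 7.4348
Node d (S = 78.75): V_d = 1/1.08·[0.9429·0.0000 + 0.0571·0.0000] = 0.0000
Node 0 (S = 105): V_0 = 1/1.08·[0.9429·7.4348 + 0.0571·0.0000] = 6.4907

6.49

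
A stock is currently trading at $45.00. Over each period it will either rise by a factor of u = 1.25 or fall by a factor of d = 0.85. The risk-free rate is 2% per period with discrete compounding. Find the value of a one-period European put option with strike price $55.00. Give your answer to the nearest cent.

$9.44

Risk-neutral probability p = (1 + 0.02 − 0.85)/(1.25 − 0.85) = 0.1700/0.4000 = 0.4250
Terminal stock prices: S_u = 56.25, S_d = 38.25
Terminal payoffs (K − S): max(-1.25, 0) = 0, max(16.75, 0) = 16.75
Node 0 (S = 45): V_0 = 1/1.02·[0.4250·0.0000 + 0.5750·16.7500] = 9.4424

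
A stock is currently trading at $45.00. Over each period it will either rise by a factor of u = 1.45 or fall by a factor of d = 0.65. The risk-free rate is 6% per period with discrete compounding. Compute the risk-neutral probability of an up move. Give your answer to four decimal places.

p = 0.5125

Risk-neutral probability p = (1 + 0.06 − 0.65)/(1.45 − 0.65) = 0.4100/0.8000 = 0.5125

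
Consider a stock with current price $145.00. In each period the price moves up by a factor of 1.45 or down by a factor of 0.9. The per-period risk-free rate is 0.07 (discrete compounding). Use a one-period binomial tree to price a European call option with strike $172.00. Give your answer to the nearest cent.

$11.05

Risk-neutral probability p = (1 + 0.07 − 0.9)/(1.45 − 0.9) = 0.1700/0.5500 = 0.3091
Terminal stock prices: S_u = 210.2, S_d = 130.5
Terminal payoffs (S − K): max(38.25, 0) = 38.25, max(-41.5, 0) = 0
Node 0 (S = 145): V_0 = 1/1.07·[0.3091·38.2500 + 0.6909·0.0000] = 11.0493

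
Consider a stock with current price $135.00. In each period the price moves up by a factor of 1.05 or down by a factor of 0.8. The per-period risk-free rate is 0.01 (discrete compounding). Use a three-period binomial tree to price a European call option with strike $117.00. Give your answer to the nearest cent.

$23.28

Risk-neutral probability p = (1 + 0.01 − 0.8)/(1.05 − 0.8) = 0.2100/0.2500 = 0.8400
Terminal stock prices: S_uuu = 156.3, S_uud = 119.1, S_udd = 90.72, S_ddd = 69.12
Terminal payoffs (S − K): max(39.28, 0) = 39.28, max(2.07, 0) = 2.07, max(-26.28, 0) = 0, max(-47.88, 0) = 0
Node uu (S = 148.8): V_uu = 1/1.01·[0.8400·39.2794 + 0.1600·2.0700] = 32.9959
Node ud (S = 113.4): V_ud = 1/1.01·[0.8400·2.0700 + 0.1600·0.0000] = 1.7216
Node dd (S = 86.4): V_dd = 1/1.01·[0.8400·0.0000 + 0.1600·0.0000] = 0.0000
Node u (S = 141.8): V_u = 1/1.01·[0.8400·32.9959 + 0.1600·1.7216] = 27.7149
Node d (S = 108): V_d = 1/1.01·[0.8400·1.7216 + 0.1600·0.0000] = 1.4318
Node 0 (S = 135): V_0 = 1/1.01·[0.8400·27.7149 + 0.1600·1.4318] = 23.2768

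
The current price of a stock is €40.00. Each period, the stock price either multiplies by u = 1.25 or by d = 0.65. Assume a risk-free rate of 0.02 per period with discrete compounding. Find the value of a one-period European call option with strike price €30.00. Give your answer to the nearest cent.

€12.09

Risk-neutral probability p = (1 + 0.02 − 0.65)/(1.25 − 0.65) = 0.3700/0.6000 = 0.6167
Terminal stock prices: S_u = 50, S_d = 26
Terminal payoffs (S − K): max(20, 0) = 20, max(-4, 0) = 0
Node 0 (S = 40): V_0 = 1/1.02·[0.6167·20.0000 + 0.3833·0.0000] = 12.0915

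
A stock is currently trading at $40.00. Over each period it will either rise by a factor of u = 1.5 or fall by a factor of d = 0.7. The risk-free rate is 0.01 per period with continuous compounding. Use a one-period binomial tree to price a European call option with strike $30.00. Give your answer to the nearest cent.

$11.51

Risk-neutral probability p = (e^0.01 − 0.7)/(1.5 − 0.7) = 0.3101/0.8000 = 0.3876
Terminal stock prices: S_u = 60, S_d = 28
Terminal payoffs (S − K): max(30, 0) = 30, max(-2, 0) = 0
Node 0 (S = 40): V_0 = e^(−0.01)·[0.3876·30.0000 + 0.6124·0.0000] = 11.5112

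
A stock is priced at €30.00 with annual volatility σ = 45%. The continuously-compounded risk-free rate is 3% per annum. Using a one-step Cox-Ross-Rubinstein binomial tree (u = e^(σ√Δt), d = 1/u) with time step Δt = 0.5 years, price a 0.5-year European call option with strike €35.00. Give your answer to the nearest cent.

CRR parameters: u = e^(σ√Δt) = e^(0.45·√0.5) = 1.3746, d = 1/u = 0.7275
Per-period rate: rΔt = 0.03·0.5 = 0.015, so R = e^0.015 = 1.0151
Risk-neutral probability p = (e^0.015 − 0.7275)/(1.3746 − 0.7275) = 0.2877/0.6472 = 0.4445
Terminal stock prices: S_u = 41.24, S_d = 21.82
Terminal payoffs (S − K): max(6.239, 0) = 6.239, max(-13.18, 0) = 0
Node 0 (S = 30): V_0 = e^(−0.015)·[0.4445·6.2395 + 0.5555·0.0000] = 2.7319

€2.73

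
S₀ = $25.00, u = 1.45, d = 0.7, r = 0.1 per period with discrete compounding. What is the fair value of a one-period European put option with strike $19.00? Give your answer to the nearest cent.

Risk-neutral probability p = (1 + 0.1 − 0.7)/(1.45 − 0.7) = 0.4000/0.7500 = 0.5333
Terminal stock prices: S_u = 36.25, S_d = 17.5
Terminal payoffs (K − S): max(-17.25, 0) = 0, max(1.5, 0) = 1.5
Node 0 (S = 25): V_0 = 1/1.1·[0.5333·0.0000 + 0.4667·1.5000] = 0.6364

$0.64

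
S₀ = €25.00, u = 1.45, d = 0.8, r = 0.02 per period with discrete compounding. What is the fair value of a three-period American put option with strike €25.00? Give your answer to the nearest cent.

Risk-neutral probability p = (1 + 0.02 − 0.8)/(1.45 − 0.8) = 0.2200/0.6500 = 0.3385
Terminal stock prices: S_uuu = 76.22, S_uud = 42.05, S_udd = 23.2, S_ddd = 12.8
Terminal payoffs (K − S): max(-51.22, 0) = 0, max(-17.05, 0) = 0, max(1.8, 0) = 1.8, max(12.2, 0) = 12.2
Node uu (S = 52.56): continuation = 1/1.02·[0.3385·0.0000 + 0.6615·0.0000] = 0.0000; exercise value = 0.0000 ≤ continuation, so V_uu = 0.0000
Node ud (S = 29): continuation = 1/1.02·[0.3385·0.0000 + 0.6615·1.8000] = 1.1674; exercise value = 0.0000 ≤ continuation, so V_ud = 1.1674
Node dd (S = 16): continuation = 1/1.02·[0.3385·1.8000 + 0.6615·12.2000] = 8.5098; exercise value = 9.0000 > continuation, so V_dd = 9.0000 (exercise)
Node u (S = 36.25): continuation = 1/1.02·[0.3385·0.0000 + 0.6615·1.1674] = 0.7572; exercise value = 0.0000 ≤ continuation, so V_u = 0.7572
Node d (S = 20): continuation = 1/1.02·[0.3385·1.1674 + 0.6615·9.0000] = 6.2245; exercise value = 5.0000 ≤ continuation, so V_d = 6.2245
Node 0 (S = 25): continuation = 1/1.02·[0.3385·0.7572 + 0.6615·6.2245] = 4.2882; exercise value = 0.0000 ≤ continuation, so V_0 = 4.2882

€4.29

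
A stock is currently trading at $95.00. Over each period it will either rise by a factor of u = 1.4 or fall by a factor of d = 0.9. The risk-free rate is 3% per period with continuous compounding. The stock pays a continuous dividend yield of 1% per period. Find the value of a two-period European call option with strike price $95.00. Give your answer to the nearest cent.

Per-period risk-free factor R = e^0.03 = 1.0305; dividend-adjusted growth = e^(0.03−0.01) = 1.0202.
Risk-neutral probability p = (1.0202 − 0.9)/(1.4 − 0.9) = 0.1202/0.5000 = 0.2404
Terminal stock prices: S_uu = 186.2, S_ud = 119.7, S_dd = 76.95
Terminal payoffs (S − K): max(91.2, 0) = 91.2, max(24.7, 0) = 24.7, max(-18.05, 0) = 0
Node u (S = 133): V_u = e^(−0.03)·[0.2404·91.2000 + 0.7596·24.7000] = 39.4843
Node d (S = 85.5): V_d = e^(−0.03)·[0.2404·24.7000 + 0.7596·0.0000] = 5.7625
Node 0 (S = 95): V_0 = e^(−0.03)·[0.2404·39.4843 + 0.7596·5.7625] = 13.4594

$13.46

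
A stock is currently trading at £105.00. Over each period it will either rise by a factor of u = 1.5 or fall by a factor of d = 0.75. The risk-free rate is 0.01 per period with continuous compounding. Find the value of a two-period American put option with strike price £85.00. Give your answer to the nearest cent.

Risk-neutral probability p = (e^0.01 − 0.75)/(1.5 − 0.75) = 0.2601/0.7500 = 0.3467
Terminal stock prices: S_uu = 236.2, S_ud = 118.1, S_dd = 59.06
Terminal payoffs (K − S): max(-151.2, 0) = 0, max(-33.12, 0) = 0, max(25.94, 0) = 25.94
Node u (S = 157.5): continuation = e^(−0.01)·[0.3467·0.0000 + 0.6533·0.0000] = 0.0000; exercise value = 0.0000 ≤ continuation, so V_u = 0.0000
Node d (S = 78.75): continuation = e^(−0.01)·[0.3467·0.0000 + 0.6533·25.9375] = 16.7755; exercise value = 6.2500 ≤ continuation, so V_d = 16.7755
Node 0 (S = 105): continuation = e^(−0.01)·[0.3467·0.0000 + 0.6533·16.7755] = 10.8498; exercise value = 0.0000 ≤ continuation, so V_0 = 10.8498

£10.85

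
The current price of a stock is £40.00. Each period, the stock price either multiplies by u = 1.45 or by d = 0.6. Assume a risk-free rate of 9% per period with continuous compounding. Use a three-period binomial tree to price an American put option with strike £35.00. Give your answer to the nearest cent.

Risk-neutral probability p = (e^0.09 − 0.6)/(1.45 − 0.6) = 0.4942/0.8500 = 0.5814
Terminal stock prices: S_uuu = 121.9, S_uud = 50.46, S_udd = 20.88, S_ddd = 8.64
Terminal payoffs (K − S): max(-86.94, 0) = 0, max(-15.46, 0) = 0, max(14.12, 0) = 14.12, max(26.36, 0) = 26.36
Node uu (S = 84.1): continuation = e^(−0.09)·[0.5814·0.0000 + 0.4186·0.0000] = 0.0000; exercise value = 0.0000 ≤ continuation, so V_uu = 0.0000
Node ud (S = 34.8): continuation = e^(−0.09)·[0.5814·0.0000 + 0.4186·14.1200] = 5.4021; exercise value = 0.2000 ≤ continuation, so V_ud = 5.4021
Node dd (S = 14.4): continuation = e^(−0.09)·[0.5814·14.1200 + 0.4186·26.3600] = 17.5876; exercise value = 20.6000 > continuation, so V_dd = 20.6000 (exercise)
Node u (S = 58): continuation = e^(−0.09)·[0.5814·0.0000 + 0.4186·5.4021] = 2.0668; exercise value = 0.0000 ≤ continuation, so V_u = 2.0668
Node d (S = 24): continuation = e^(−0.09)·[0.5814·5.4021 + 0.4186·20.6000] = 10.7517; exercise value = 11.0000 > continuation, so V_d = 11.0000 (exercise)
Node 0 (S = 40): continuation = e^(−0.09)·[0.5814·2.0668 + 0.4186·11.0000] = 5.3067; exercise value = 0.0000 ≤ continuation, so V_0 = 5.3067

£5.31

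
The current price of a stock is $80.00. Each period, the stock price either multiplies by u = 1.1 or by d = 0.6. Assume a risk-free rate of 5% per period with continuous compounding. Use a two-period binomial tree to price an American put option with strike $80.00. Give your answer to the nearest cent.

$5.13

Risk-neutral probability p = (e^0.05 − 0.6)/(1.1 − 0.6) = 0.4513/0.5000 = 0.9025
Terminal stock prices: S_uu = 96.8, S_ud = 52.8, S_dd = 28.8
Terminal payoffs (K − S): max(-16.8, 0) = 0, max(27.2, 0) = 27.2, max(51.2, 0) = 51.2
Node u (S = 88): continuation = e^(−0.05)·[0.9025·0.0000 + 0.0975·27.2000] = 2.5216; exercise value = 0.0000 ≤ continuation, so V_u = 2.5216
Node d (S = 48): continuation = e^(−0.05)·[0.9025·27.2000 + 0.0975·51.2000] = 28.0984; exercise value = 32.0000 > continuation, so V_d = 32.0000 (exercise)
Node 0 (S = 80): continuation = e^(−0.05)·[0.9025·2.5216 + 0.0975·32.0000] = 5.1314; exercise value = 0.0000 ≤ continuation, so V_0 = 5.1314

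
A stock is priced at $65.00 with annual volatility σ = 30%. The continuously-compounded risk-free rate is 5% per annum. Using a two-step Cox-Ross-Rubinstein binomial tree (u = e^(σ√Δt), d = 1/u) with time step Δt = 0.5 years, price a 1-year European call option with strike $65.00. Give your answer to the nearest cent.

CRR parameters: u = e^(σ√Δt) = e^(0.3·√0.5) = 1.2363, d = 1/u = 0.8089
Per-period rate: rΔt = 0.05·0.5 = 0.025, so R = e^0.025 = 1.0253
Risk-neutral probability p = (e^0.025 − 0.8089)/(1.2363 − 0.8089) = 0.2165/0.4275 = 0.5064
Terminal stock prices: S_uu = 99.35, S_ud = 65, S_dd = 42.53
Terminal payoffs (S − K): max(34.35, 0) = 34.35, max(0, 0) = 0, max(-22.47, 0) = 0
Node u (S = 80.36): V_u = e^(−0.025)·[0.5064·34.3502 + 0.4936·0.0000] = 16.9651
Node d (S = 52.58): V_d = e^(−0.025)·[0.5064·0.0000 + 0.4936·0.0000] = 0.0000
Node 0 (S = 65): V_0 = e^(−0.025)·[0.5064·16.9651 + 0.4936·0.0000] = 8.3788

$8.38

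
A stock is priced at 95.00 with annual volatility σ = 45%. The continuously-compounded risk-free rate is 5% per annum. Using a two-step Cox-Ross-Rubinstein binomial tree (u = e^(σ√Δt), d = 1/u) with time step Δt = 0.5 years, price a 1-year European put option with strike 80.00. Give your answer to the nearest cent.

CRR parameters: u = e^(σ√Δt) = e^(0.45·√0.5) = 1.3746, d = 1/u = 0.7275
Per-period rate: rΔt = 0.05·0.5 = 0.025, so R = e^0.025 = 1.0253
Risk-neutral probability p = (e^0.025 − 0.7275)/(1.3746 − 0.7275) = 0.2979/0.6472 = 0.4602
Terminal stock prices: S_uu = 179.5, S_ud = 95, S_dd = 50.27
Terminal payoffs (K − S): max(-99.52, 0) = 0, max(-15, 0) = 0, max(29.73, 0) = 29.73
Node u (S = 130.6): V_u = e^(−0.025)·[0.4602·0.0000 + 0.5398·0.0000] = 0.0000
Node d (S = 69.11): V_d = e^(−0.025)·[0.4602·0.0000 + 0.5398·29.7264] = 15.6492
Node 0 (S = 95): V_0 = e^(−0.025)·[0.4602·0.0000 + 0.5398·15.6492] = 8.2384

8.24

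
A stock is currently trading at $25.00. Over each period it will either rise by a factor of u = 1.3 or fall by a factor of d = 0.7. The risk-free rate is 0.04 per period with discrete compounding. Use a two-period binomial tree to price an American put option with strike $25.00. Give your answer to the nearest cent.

$3.64

Risk-neutral probability p = (1 + 0.04 − 0.7)/(1.3 − 0.7) = 0.3400/0.6000 = 0.5667
Terminal stock prices: S_uu = 42.25, S_ud = 22.75, S_dd = 12.25
Terminal payoffs (K − S): max(-17.25, 0) = 0, max(2.25, 0) = 2.25, max(12.75, 0) = 12.75
Node u (S = 32.5): continuation = 1/1.04·[0.5667·0.0000 + 0.4333·2.2500] = 0.9375; exercise value = 0.0000 ≤ continuation, so V_u = 0.9375
Node d (S = 17.5): continuation = 1/1.04·[0.5667·2.2500 + 0.4333·12.7500] = 6.5385; exercise value = 7.5000 > continuation, so V_d = 7.5000 (exercise)
Node 0 (S = 25): continuation = 1/1.04·[0.5667·0.9375 + 0.4333·7.5000] = 3.6358; exercise value = 0.0000 ≤ continuation, so V_0 = 3.6358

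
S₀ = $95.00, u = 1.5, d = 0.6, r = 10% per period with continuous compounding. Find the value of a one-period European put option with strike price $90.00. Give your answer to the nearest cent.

$13.10

Risk-neutral probability p = (e^0.1 − 0.6)/(1.5 − 0.6) = 0.5052/0.9000 = 0.5613
Terminal stock prices: S_u = 142.5, S_d = 57
Terminal payoffs (K − S): max(-52.5, 0) = 0, max(33, 0) = 33
Node 0 (S = 95): V_0 = e^(−0.1)·[0.5613·0.0000 + 0.4387·33.0000] = 13.0994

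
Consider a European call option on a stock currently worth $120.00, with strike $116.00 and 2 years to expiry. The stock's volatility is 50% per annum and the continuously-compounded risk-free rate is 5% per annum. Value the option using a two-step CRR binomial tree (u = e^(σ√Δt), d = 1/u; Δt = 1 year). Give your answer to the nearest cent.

$36.41

CRR parameters: u = e^(σ√Δt) = e^(0.5·√1) = 1.6487, d = 1/u = 0.6065
Per-period rate: rΔt = 0.05·1 = 0.05, so R = e^0.05 = 1.0513
Risk-neutral probability p = (e^0.05 − 0.6065)/(1.6487 − 0.6065) = 0.4447/1.0422 = 0.4267
Terminal stock prices: S_uu = 326.2, S_ud = 120, S_dd = 44.15
Terminal payoffs (S − K): max(210.2, 0) = 210.2, max(4, 0) = 4, max(-71.85, 0) = 0
Node u (S = 197.8): V_u = e^(−0.05)·[0.4267·210.1938 + 0.5733·4.0000] = 87.5039
Node d (S = 72.78): V_d = e^(−0.05)·[0.4267·4.0000 + 0.5733·0.0000] = 1.6237
Node 0 (S = 120): V_0 = e^(−0.05)·[0.4267·87.5039 + 0.5733·1.6237] = 36.4054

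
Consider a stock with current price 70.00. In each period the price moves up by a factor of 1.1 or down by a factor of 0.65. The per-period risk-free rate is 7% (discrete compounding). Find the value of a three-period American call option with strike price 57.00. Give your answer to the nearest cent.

Risk-neutral probability p = (1 + 0.07 − 0.65)/(1.1 − 0.65) = 0.4200/0.4500 = 0.9333
Terminal stock prices: S_uuu = 93.17, S_uud = 55.06, S_udd = 32.53, S_ddd = 19.22
Terminal payoffs (S − K): max(36.17, 0) = 36.17, max(-1.945, 0) = 0, max(-24.47, 0) = 0, max(-37.78, 0) = 0
Node uu (S = 84.7): continuation = 1/1.07·[0.9333·36.1700 + 0.0667·0.0000] = 31.5502; exercise value = 27.7000 ≤ continuation, so V_uu = 31.5502
Node ud (S = 50.05): continuation = 1/1.07·[0.9333·0.0000 + 0.0667·0.0000] = 0.0000; exercise value = 0.0000 ≤ continuation, so V_ud = 0.0000
Node dd (S = 29.58): continuation = 1/1.07·[0.9333·0.0000 + 0.0667·0.0000] = 0.0000; exercise value = 0.0000 ≤ continuation, so V_dd = 0.0000
Node u (S = 77): continuation = 1/1.07·[0.9333·31.5502 + 0.0667·0.0000] = 27.5204; exercise value = 20.0000 ≤ continuation, so V_u = 27.5204
Node d (S = 45.5): continuation = 1/1.07·[0.9333·0.0000 + 0.0667·0.0000] = 0.0000; exercise value = 0.0000 ≤ continuation, so V_d = 0.0000
Node 0 (S = 70): continuation = 1/1.07·[0.9333·27.5204 + 0.0667·0.0000] = 24.0053; exercise value = 13.0000 ≤ continuation, so V_0 = 24.0053

24.01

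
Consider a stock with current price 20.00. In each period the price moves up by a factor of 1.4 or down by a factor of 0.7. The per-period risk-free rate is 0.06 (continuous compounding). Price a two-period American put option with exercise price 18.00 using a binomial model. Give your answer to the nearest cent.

Risk-neutral probability p = (e^0.06 − 0.7)/(1.4 − 0.7) = 0.3618/0.7000 = 0.5169
Terminal stock prices: S_uu = 39.2, S_ud = 19.6, S_dd = 9.8
Terminal payoffs (K − S): max(-21.2, 0) = 0, max(-1.6, 0) = 0, max(8.2, 0) = 8.2
Node u (S = 28): continuation = e^(−0.06)·[0.5169·0.0000 + 0.4831·0.0000] = 0.0000; exercise value = 0.0000 ≤ continuation, so V_u = 0.0000
Node d (S = 14): continuation = e^(−0.06)·[0.5169·0.0000 + 0.4831·8.2000] = 3.7307; exercise value = 4.0000 > continuation, so V_d = 4.0000 (exercise)
Node 0 (S = 20): continuation = e^(−0.06)·[0.5169·0.0000 + 0.4831·4.0000] = 1.8198; exercise value = 0.0000 ≤ continuation, so V_0 = 1.8198

1.82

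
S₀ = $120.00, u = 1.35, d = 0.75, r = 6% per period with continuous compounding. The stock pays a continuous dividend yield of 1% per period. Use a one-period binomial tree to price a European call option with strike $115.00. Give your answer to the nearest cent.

Per-period risk-free factor R = e^0.06 = 1.0618; dividend-adjusted growth = e^(0.06−0.01) = 1.0513.
Risk-neutral probability p = (1.0513 − 0.75)/(1.35 − 0.75) = 0.3013/0.6000 = 0.5021
Terminal stock prices: S_u = 162, S_d = 90
Terminal payoffs (S − K): max(47, 0) = 47, max(-25, 0) = 0
Node 0 (S = 120): V_0 = e^(−0.06)·[0.5021·47.0000 + 0.4979·0.0000] = 22.2252

$22.23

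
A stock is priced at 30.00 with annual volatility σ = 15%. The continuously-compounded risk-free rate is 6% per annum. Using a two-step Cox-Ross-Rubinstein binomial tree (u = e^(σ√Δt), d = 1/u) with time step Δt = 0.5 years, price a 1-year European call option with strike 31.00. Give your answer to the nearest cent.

CRR parameters: u = e^(σ√Δt) = e^(0.15·√0.5) = 1.1119, d = 1/u = 0.8994
Per-period rate: rΔt = 0.06·0.5 = 0.03, so R = e^0.03 = 1.0305
Risk-neutral probability p = (e^0.03 − 0.8994)/(1.1119 − 0.8994) = 0.1311/0.2125 = 0.6168
Terminal stock prices: S_uu = 37.09, S_ud = 30, S_dd = 24.27
Terminal payoffs (S − K): max(6.089, 0) = 6.089, max(-1, 0) = 0, max(-6.734, 0) = 0
Node u (S = 33.36): V_u = e^(−0.03)·[0.6168·6.0893 + 0.3832·0.0000] = 3.6449
Node d (S = 26.98): V_d = e^(−0.03)·[0.6168·0.0000 + 0.3832·0.0000] = 0.0000
Node 0 (S = 30): V_0 = e^(−0.03)·[0.6168·3.6449 + 0.3832·0.0000] = 2.1818

2.18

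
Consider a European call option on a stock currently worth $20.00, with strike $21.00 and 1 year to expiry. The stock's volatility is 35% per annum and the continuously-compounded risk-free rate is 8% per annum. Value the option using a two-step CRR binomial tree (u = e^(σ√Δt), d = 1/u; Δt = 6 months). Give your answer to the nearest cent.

$2.95

CRR parameters: u = e^(σ√Δt) = e^(0.35·√0.5) = 1.2808, d = 1/u = 0.7808
Per-period rate: rΔt = 0.08·0.5 = 0.04, so R = e^0.04 = 1.0408
Risk-neutral probability p = (e^0.04 − 0.7808)/(1.2808 − 0.7808) = 0.2601/0.5000 = 0.5201
Terminal stock prices: S_uu = 32.81, S_ud = 20, S_dd = 12.19
Terminal payoffs (S − K): max(11.81, 0) = 11.81, max(-1, 0) = 0, max(-8.808, 0) = 0
Node u (S = 25.62): V_u = e^(−0.04)·[0.5201·11.8091 + 0.4799·0.0000] = 5.9006
Node d (S = 15.62): V_d = e^(−0.04)·[0.5201·0.0000 + 0.4799·0.0000] = 0.0000
Node 0 (S = 20): V_0 = e^(−0.04)·[0.5201·5.9006 + 0.4799·0.0000] = 2.9483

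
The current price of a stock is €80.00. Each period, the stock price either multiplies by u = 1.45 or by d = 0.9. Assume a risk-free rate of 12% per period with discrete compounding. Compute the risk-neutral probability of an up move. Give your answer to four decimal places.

p = 0.4000

Risk-neutral probability p = (1 + 0.12 − 0.9)/(1.45 − 0.9) = 0.2200/0.5500 = 0.4000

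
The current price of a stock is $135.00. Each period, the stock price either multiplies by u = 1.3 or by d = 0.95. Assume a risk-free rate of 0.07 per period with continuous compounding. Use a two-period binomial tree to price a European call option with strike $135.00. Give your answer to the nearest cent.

$22.47

Risk-neutral probability p = (e^0.07 − 0.95)/(1.3 − 0.95) = 0.1225/0.3500 = 0.3500
Terminal stock prices: S_uu = 228.2, S_ud = 166.7, S_dd = 121.8
Terminal payoffs (S − K): max(93.15, 0) = 93.15, max(31.72, 0) = 31.72, max(-13.16, 0) = 0
Node u (S = 175.5): V_u = e^(−0.07)·[0.3500·93.1500 + 0.6500·31.7250] = 49.6268
Node d (S = 128.2): V_d = e^(−0.07)·[0.3500·31.7250 + 0.6500·0.0000] = 10.3538
Node 0 (S = 135): V_0 = e^(−0.07)·[0.3500·49.6268 + 0.6500·10.3538] = 22.4709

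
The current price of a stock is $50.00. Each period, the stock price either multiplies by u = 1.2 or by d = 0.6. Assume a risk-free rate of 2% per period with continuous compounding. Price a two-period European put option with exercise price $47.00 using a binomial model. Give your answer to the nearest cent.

Risk-neutral probability p = (e^0.02 − 0.6)/(1.2 − 0.6) = 0.4202/0.6000 = 0.7003
Terminal stock prices: S_uu = 72, S_ud = 36, S_dd = 18
Terminal payoffs (K − S): max(-25, 0) = 0, max(11, 0) = 11, max(29, 0) = 29
Node u (S = 60): V_u = e^(−0.02)·[0.7003·0.0000 + 0.2997·11.0000] = 3.2310
Node d (S = 30): V_d = e^(−0.02)·[0.7003·11.0000 + 0.2997·29.0000] = 16.0693
Node 0 (S = 50): V_0 = e^(−0.02)·[0.7003·3.2310 + 0.2997·16.0693] = 6.9381

$6.94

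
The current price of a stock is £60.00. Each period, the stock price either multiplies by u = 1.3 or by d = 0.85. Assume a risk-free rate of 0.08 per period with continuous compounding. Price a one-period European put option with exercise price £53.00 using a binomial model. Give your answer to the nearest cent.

£0.89

Risk-neutral probability p = (e^0.08 − 0.85)/(1.3 − 0.85) = 0.2333/0.4500 = 0.5184
Terminal stock prices: S_u = 78, S_d = 51
Terminal payoffs (K − S): max(-25, 0) = 0, max(2, 0) = 2
Node 0 (S = 60): V_0 = e^(−0.08)·[0.5184·0.0000 + 0.4816·2.0000] = 0.8891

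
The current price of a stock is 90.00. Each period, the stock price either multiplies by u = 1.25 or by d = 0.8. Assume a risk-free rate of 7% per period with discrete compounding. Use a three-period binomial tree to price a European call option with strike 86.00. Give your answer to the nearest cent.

25.18

Risk-neutral probability p = (1 + 0.07 − 0.8)/(1.25 − 0.8) = 0.2700/0.4500 = 0.6000
Terminal stock prices: S_uuu = 175.8, S_uud = 112.5, S_udd = 72, S_ddd = 46.08
Terminal payoffs (S − K): max(89.78, 0) = 89.78, max(26.5, 0) = 26.5, max(-14, 0) = 0, max(-39.92, 0) = 0
Node uu (S = 140.6): V_uu = 1/1.07·[0.6000·89.7812 + 0.4000·26.5000] = 60.2512
Node ud (S = 90): V_ud = 1/1.07·[0.6000·26.5000 + 0.4000·0.0000] = 14.8598
Node dd (S = 57.6): V_dd = 1/1.07·[0.6000·0.0000 + 0.4000·0.0000] = 0.0000
Node u (S = 112.5): V_u = 1/1.07·[0.6000·60.2512 + 0.4000·14.8598] = 39.3408
Node d (S = 72): V_d = 1/1.07·[0.6000·14.8598 + 0.4000·0.0000] = 8.3326
Node 0 (S = 90): V_0 = 1/1.07·[0.6000·39.3408 + 0.4000·8.3326] = 25.1752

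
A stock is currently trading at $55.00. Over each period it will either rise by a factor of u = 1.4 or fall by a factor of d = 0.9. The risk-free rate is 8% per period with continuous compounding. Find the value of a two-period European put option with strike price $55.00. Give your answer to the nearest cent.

$3.57

Risk-neutral probability p = (e^0.08 − 0.9)/(1.4 − 0.9) = 0.1833/0.5000 = 0.3666
Terminal stock prices: S_uu = 107.8, S_ud = 69.3, S_dd = 44.55
Terminal payoffs (K − S): max(-52.8, 0) = 0, max(-14.3, 0) = 0, max(10.45, 0) = 10.45
Node u (S = 77): V_u = e^(−0.08)·[0.3666·0.0000 + 0.6334·0.0000] = 0.0000
Node d (S = 49.5): V_d = e^(−0.08)·[0.3666·0.0000 + 0.6334·10.4500] = 6.1104
Node 0 (S = 55): V_0 = e^(−0.08)·[0.3666·0.0000 + 0.6334·6.1104] = 3.5729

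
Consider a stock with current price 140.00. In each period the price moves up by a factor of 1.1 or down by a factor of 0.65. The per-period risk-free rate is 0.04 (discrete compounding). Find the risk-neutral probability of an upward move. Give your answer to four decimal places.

Risk-neutral probability p = (1 + 0.04 − 0.65)/(1.1 − 0.65) = 0.3900/0.4500 = 0.8667

p = 0.8667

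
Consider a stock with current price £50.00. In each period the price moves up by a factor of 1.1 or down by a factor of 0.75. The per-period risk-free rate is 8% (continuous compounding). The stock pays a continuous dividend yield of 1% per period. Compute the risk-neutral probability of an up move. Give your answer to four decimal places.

p = 0.9215

Per-period risk-free factor R = e^0.08 = 1.0833; dividend-adjusted growth = e^(0.08−0.01) = 1.0725.
Risk-neutral probability p = (1.0725 − 0.75)/(1.1 − 0.75) = 0.3225/0.3500 = 0.9215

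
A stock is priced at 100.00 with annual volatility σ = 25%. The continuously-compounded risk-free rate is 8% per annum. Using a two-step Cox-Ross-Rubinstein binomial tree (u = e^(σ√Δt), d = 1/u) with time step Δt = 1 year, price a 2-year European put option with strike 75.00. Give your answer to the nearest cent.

1.93

CRR parameters: u = e^(σ√Δt) = e^(0.25·√1) = 1.2840, d = 1/u = 0.7788
Per-period rate: rΔt = 0.08·1 = 0.08, so R = e^0.08 = 1.0833
Risk-neutral probability p = (e^0.08 − 0.7788)/(1.2840 − 0.7788) = 0.3045/0.5052 = 0.6027
Terminal stock prices: S_uu = 164.9, S_ud = 100, S_dd = 60.65
Terminal payoffs (K − S): max(-89.87, 0) = 0, max(-25, 0) = 0, max(14.35, 0) = 14.35
Node u (S = 128.4): V_u = e^(−0.08)·[0.6027·0.0000 + 0.3973·0.0000] = 0.0000
Node d (S = 77.88): V_d = e^(−0.08)·[0.6027·0.0000 + 0.3973·14.3469] = 5.2621
Node 0 (S = 100): V_0 = e^(−0.08)·[0.6027·0.0000 + 0.3973·5.2621] = 1.9300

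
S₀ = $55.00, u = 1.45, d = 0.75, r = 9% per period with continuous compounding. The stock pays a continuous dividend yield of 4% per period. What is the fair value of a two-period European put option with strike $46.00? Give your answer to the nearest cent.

$4.08

Per-period risk-free factor R = e^0.09 = 1.0942; dividend-adjusted growth = e^(0.09−0.04) = 1.0513.
Risk-neutral probability p = (1.0513 − 0.75)/(1.45 − 0.75) = 0.3013/0.7000 = 0.4304
Terminal stock prices: S_uu = 115.6, S_ud = 59.81, S_dd = 30.94
Terminal payoffs (K − S): max(-69.64, 0) = 0, max(-13.81, 0) = 0, max(15.06, 0) = 15.06
Node u (S = 79.75): V_u = e^(−0.09)·[0.4304·0.0000 + 0.5696·0.0000] = 0.0000
Node d (S = 41.25): V_d = e^(−0.09)·[0.4304·0.0000 + 0.5696·15.0625] = 7.8413
Node 0 (S = 55): V_0 = e^(−0.09)·[0.4304·0.0000 + 0.5696·7.8413] = 4.0821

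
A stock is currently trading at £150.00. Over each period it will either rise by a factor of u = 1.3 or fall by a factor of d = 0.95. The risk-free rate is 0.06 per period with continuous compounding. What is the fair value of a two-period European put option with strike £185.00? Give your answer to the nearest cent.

Risk-neutral probability p = (e^0.06 − 0.95)/(1.3 − 0.95) = 0.1118/0.3500 = 0.3195
Terminal stock prices: S_uu = 253.5, S_ud = 185.2, S_dd = 135.4
Terminal payoffs (K − S): max(-68.5, 0) = 0, max(-0.25, 0) = 0, max(49.62, 0) = 49.62
Node u (S = 195): V_u = e^(−0.06)·[0.3195·0.0000 + 0.6805·0.0000] = 0.0000
Node d (S = 142.5): V_d = e^(−0.06)·[0.3195·0.0000 + 0.6805·49.6250] = 31.8017
Node 0 (S = 150): V_0 = e^(−0.06)·[0.3195·0.0000 + 0.6805·31.8017] = 20.3798

£20.38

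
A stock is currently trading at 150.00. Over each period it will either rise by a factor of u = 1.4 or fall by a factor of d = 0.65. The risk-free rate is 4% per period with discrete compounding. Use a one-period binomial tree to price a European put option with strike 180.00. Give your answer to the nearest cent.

38.08

Risk-neutral probability p = (1 + 0.04 − 0.65)/(1.4 − 0.65) = 0.3900/0.7500 = 0.5200
Terminal stock prices: S_u = 210, S_d = 97.5
Terminal payoffs (K − S): max(-30, 0) = 0, max(82.5, 0) = 82.5
Node 0 (S = 150): V_0 = 1/1.04·[0.5200·0.0000 + 0.4800·82.5000] = 38.0769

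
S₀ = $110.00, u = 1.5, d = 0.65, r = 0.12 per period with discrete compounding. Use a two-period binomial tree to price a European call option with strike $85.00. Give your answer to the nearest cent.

Risk-neutral probability p = (1 + 0.12 − 0.65)/(1.5 − 0.65) = 0.4700/0.8500 = 0.5529
Terminal stock prices: S_uu = 247.5, S_ud = 107.2, S_dd = 46.48
Terminal payoffs (S − K): max(162.5, 0) = 162.5, max(22.25, 0) = 22.25, max(-38.52, 0) = 0
Node u (S = 165): V_u = 1/1.12·[0.5529·162.5000 + 0.4471·22.2500] = 89.1071
Node d (S = 71.5): V_d = 1/1.12·[0.5529·22.2500 + 0.4471·0.0000] = 10.9848
Node 0 (S = 110): V_0 = 1/1.12·[0.5529·89.1071 + 0.4471·10.9848] = 48.3766

$48.38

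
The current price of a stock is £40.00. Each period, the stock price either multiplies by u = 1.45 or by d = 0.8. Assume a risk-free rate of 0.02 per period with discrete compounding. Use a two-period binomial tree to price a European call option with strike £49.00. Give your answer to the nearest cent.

£3.86

Risk-neutral probability p = (1 + 0.02 − 0.8)/(1.45 − 0.8) = 0.2200/0.6500 = 0.3385
Terminal stock prices: S_uu = 84.1, S_ud = 46.4, S_dd = 25.6
Terminal payoffs (S − K): max(35.1, 0) = 35.1, max(-2.6, 0) = 0, max(-23.4, 0) = 0
Node u (S = 58): V_u = 1/1.02·[0.3385·35.1000 + 0.6615·0.0000] = 11.6471
Node d (S = 32): V_d = 1/1.02·[0.3385·0.0000 + 0.6615·0.0000] = 0.0000
Node 0 (S = 40): V_0 = 1/1.02·[0.3385·11.6471 + 0.6615·0.0000] = 3.8648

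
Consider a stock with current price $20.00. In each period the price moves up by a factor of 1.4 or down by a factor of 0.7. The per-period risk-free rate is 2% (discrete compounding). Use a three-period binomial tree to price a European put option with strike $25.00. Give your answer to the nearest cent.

Risk-neutral probability p = (1 + 0.02 − 0.7)/(1.4 − 0.7) = 0.3200/0.7000 = 0.4571
Terminal stock prices: S_uuu = 54.88, S_uud = 27.44, S_udd = 13.72, S_ddd = 6.86
Terminal payoffs (K − S): max(-29.88, 0) = 0, max(-2.44, 0) = 0, max(11.28, 0) = 11.28, max(18.14, 0) = 18.14
Node uu (S = 39.2): V_uu = 1/1.02·[0.4571·0.0000 + 0.5429·0.0000] = 0.0000
Node ud (S = 19.6): V_ud = 1/1.02·[0.4571·0.0000 + 0.5429·11.2800] = 6.0034
Node dd (S = 9.8): V_dd = 1/1.02·[0.4571·11.2800 + 0.5429·18.1400] = 14.7098
Node u (S = 28): V_u = 1/1.02·[0.4571·0.0000 + 0.5429·6.0034] = 3.1951
Node d (S = 14): V_d = 1/1.02·[0.4571·6.0034 + 0.5429·14.7098] = 10.5193
Node 0 (S = 20): V_0 = 1/1.02·[0.4571·3.1951 + 0.5429·10.5193] = 7.0305

$7.03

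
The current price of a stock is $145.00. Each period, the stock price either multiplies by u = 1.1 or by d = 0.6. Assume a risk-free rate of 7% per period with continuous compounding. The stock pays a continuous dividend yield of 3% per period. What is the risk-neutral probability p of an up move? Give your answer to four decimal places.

Per-period risk-free factor R = e^0.07 = 1.0725; dividend-adjusted growth = e^(0.07−0.03) = 1.0408.
Risk-neutral probability p = (1.0408 − 0.6)/(1.1 − 0.6) = 0.4408/0.5000 = 0.8816

p = 0.8816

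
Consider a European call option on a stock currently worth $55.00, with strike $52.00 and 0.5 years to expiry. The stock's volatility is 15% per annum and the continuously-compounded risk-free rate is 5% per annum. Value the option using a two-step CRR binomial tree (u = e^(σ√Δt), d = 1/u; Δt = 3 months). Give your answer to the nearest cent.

CRR parameters: u = e^(σ√Δt) = e^(0.15·√0.25) = 1.0779, d = 1/u = 0.9277
Per-period rate: rΔt = 0.05·0.25 = 0.0125, so R = e^0.0125 = 1.0126
Risk-neutral probability p = (e^0.0125 − 0.9277)/(1.0779 − 0.9277) = 0.0848/0.1501 = 0.5650
Terminal stock prices: S_uu = 63.9, S_ud = 55, S_dd = 47.34
Terminal payoffs (S − K): max(11.9, 0) = 11.9, max(3, 0) = 3, max(-4.661, 0) = 0
Node u (S = 59.28): V_u = e^(−0.0125)·[0.5650·11.9009 + 0.4350·3.0000] = 7.9296
Node d (S = 51.03): V_d = e^(−0.0125)·[0.5650·3.0000 + 0.4350·0.0000] = 1.6741
Node 0 (S = 55): V_0 = e^(−0.0125)·[0.5650·7.9296 + 0.4350·1.6741] = 5.1440

$5.14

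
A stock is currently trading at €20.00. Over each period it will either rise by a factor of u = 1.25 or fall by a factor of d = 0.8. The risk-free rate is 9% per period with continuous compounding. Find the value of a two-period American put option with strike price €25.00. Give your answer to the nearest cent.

Risk-neutral probability p = (e^0.09 − 0.8)/(1.25 − 0.8) = 0.2942/0.4500 = 0.6537
Terminal stock prices: S_uu = 31.25, S_ud = 20, S_dd = 12.8
Terminal payoffs (K − S): max(-6.25, 0) = 0, max(5, 0) = 5, max(12.2, 0) = 12.2
Node u (S = 25): continuation = e^(−0.09)·[0.6537·0.0000 + 0.3463·5.0000] = 1.5824; exercise value = 0.0000 ≤ continuation, so V_u = 1.5824
Node d (S = 16): continuation = e^(−0.09)·[0.6537·5.0000 + 0.3463·12.2000] = 6.8483; exercise value = 9.0000 > continuation, so V_d = 9.0000 (exercise)
Node 0 (S = 20): continuation = e^(−0.09)·[0.6537·1.5824 + 0.3463·9.0000] = 3.7937; exercise value = 5.0000 > continuation, so V_0 = 5.0000 (exercise)

€5.00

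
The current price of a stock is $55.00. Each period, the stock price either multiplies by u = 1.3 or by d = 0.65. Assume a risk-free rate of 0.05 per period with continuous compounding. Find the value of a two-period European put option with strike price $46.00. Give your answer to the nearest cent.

$3.02

Risk-neutral probability p = (e^0.05 − 0.65)/(1.3 − 0.65) = 0.4013/0.6500 = 0.6173
Terminal stock prices: S_uu = 92.95, S_ud = 46.48, S_dd = 23.24
Terminal payoffs (K − S): max(-46.95, 0) = 0, max(-0.475, 0) = 0, max(22.76, 0) = 22.76
Node u (S = 71.5): V_u = e^(−0.05)·[0.6173·0.0000 + 0.3827·0.0000] = 0.0000
Node d (S = 35.75): V_d = e^(−0.05)·[0.6173·0.0000 + 0.3827·22.7625] = 8.2855
Node 0 (S = 55): V_0 = e^(−0.05)·[0.6173·0.0000 + 0.3827·8.2855] = 3.0159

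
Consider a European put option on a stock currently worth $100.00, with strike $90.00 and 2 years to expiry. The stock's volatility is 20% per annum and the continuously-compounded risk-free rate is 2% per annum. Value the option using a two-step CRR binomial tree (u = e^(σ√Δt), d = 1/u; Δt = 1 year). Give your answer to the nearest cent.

CRR parameters: u = e^(σ√Δt) = e^(0.2·√1) = 1.2214, d = 1/u = 0.8187
Per-period rate: rΔt = 0.02·1 = 0.02, so R = e^0.02 = 1.0202
Risk-neutral probability p = (e^0.02 − 0.8187)/(1.2214 − 0.8187) = 0.2015/0.4027 = 0.5003
Terminal stock prices: S_uu = 149.2, S_ud = 100, S_dd = 67.03
Terminal payoffs (K − S): max(-59.18, 0) = 0, max(-10, 0) = 0, max(22.97, 0) = 22.97
Node u (S = 122.1): V_u = e^(−0.02)·[0.5003·0.0000 + 0.4997·0.0000] = 0.0000
Node d (S = 81.87): V_d = e^(−0.02)·[0.5003·0.0000 + 0.4997·22.9680] = 11.2491
Node 0 (S = 100): V_0 = e^(−0.02)·[0.5003·0.0000 + 0.4997·11.2491] = 5.5095

$5.51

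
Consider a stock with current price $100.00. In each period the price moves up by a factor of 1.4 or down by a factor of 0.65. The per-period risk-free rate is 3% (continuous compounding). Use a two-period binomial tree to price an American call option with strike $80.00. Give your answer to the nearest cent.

$33.29

Risk-neutral probability p = (e^0.03 − 0.65)/(1.4 − 0.65) = 0.3805/0.7500 = 0.5073
Terminal stock prices: S_uu = 196, S_ud = 91, S_dd = 42.25
Terminal payoffs (S − K): max(116, 0) = 116, max(11, 0) = 11, max(-37.75, 0) = 0
Node u (S = 140): continuation = e^(−0.03)·[0.5073·116.0000 + 0.4927·11.0000] = 62.3644; exercise value = 60.0000 ≤ continuation, so V_u = 62.3644
Node d (S = 65): continuation = e^(−0.03)·[0.5073·11.0000 + 0.4927·0.0000] = 5.4151; exercise value = 0.0000 ≤ continuation, so V_d = 5.4151
Node 0 (S = 100): continuation = e^(−0.03)·[0.5073·62.3644 + 0.4927·5.4151] = 33.2901; exercise value = 20.0000 ≤ continuation, so V_0 = 33.2901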